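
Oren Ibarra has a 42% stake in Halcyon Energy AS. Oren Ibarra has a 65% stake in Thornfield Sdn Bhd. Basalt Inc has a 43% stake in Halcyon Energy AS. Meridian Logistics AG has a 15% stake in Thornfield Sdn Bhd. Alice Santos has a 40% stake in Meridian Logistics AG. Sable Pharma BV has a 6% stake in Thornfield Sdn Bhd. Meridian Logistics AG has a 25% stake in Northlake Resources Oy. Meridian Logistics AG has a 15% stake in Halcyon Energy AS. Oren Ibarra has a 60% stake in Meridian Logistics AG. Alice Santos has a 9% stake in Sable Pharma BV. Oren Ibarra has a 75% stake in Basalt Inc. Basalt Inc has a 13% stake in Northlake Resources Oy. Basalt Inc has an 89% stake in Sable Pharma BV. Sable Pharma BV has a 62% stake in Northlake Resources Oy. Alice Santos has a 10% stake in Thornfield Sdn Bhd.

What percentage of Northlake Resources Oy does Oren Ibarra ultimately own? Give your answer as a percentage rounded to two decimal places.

Oren reaches Northlake along 3 paths.
Via Basalt: 75% × 13% = 9.75%.
Via Basalt → Sable: 75% × 89% × 62% = 41.385%.
Via Meridian: 60% × 25% = 15%.
Total: 9.75% + 41.385% + 15% = 66.135%.
Rounded: 66.14%.

66.14%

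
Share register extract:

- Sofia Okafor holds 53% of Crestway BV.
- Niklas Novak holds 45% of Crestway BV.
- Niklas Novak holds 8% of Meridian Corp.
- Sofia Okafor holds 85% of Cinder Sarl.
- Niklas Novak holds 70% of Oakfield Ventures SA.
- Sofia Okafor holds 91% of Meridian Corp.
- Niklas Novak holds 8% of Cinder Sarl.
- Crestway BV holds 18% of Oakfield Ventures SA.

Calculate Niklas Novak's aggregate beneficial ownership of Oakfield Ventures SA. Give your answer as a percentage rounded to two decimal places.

78.10%

Niklas reaches Oakfield along 2 paths.
Direct stake: 70% = 70%.
Via Crestway: 45% × 18% = 8.1%.
Total: 70% + 8.1% = 78.1%.
Rounded: 78.10%.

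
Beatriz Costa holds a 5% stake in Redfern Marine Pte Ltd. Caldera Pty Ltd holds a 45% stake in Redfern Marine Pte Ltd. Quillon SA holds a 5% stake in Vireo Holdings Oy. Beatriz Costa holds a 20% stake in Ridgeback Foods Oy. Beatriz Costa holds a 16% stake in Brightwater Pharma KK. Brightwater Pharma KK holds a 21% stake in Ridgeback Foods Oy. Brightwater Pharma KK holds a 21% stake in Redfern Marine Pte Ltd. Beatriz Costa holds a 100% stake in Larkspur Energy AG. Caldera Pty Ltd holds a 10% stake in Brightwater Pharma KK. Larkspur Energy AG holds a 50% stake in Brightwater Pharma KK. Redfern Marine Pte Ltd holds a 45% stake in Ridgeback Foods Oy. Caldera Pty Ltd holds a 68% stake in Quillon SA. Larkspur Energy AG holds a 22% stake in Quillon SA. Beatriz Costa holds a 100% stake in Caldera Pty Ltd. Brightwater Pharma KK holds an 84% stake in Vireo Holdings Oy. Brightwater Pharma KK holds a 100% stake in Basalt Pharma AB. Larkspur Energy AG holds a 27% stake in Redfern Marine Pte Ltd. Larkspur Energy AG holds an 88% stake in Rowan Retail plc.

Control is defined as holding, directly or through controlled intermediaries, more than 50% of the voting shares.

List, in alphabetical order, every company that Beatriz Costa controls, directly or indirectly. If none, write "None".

Beatriz holds 100% of Caldera, so Beatriz controls Caldera.
Beatriz holds 100% of Larkspur, so Beatriz controls Larkspur.
Larkspur and Caldera and Beatriz together hold 50% + 10% + 16% = 76% of Brightwater, so Beatriz controls Brightwater.
Larkspur and Caldera and Brightwater and Beatriz together hold 27% + 45% + 21% + 5% = 98% of Redfern, so Beatriz controls Redfern.
Brightwater holds 100% of Basalt, so Beatriz controls Basalt.
Caldera and Larkspur together hold 68% + 22% = 90% of Quillon, so Beatriz controls Quillon.
Larkspur holds 88% of Rowan, so Beatriz controls Rowan.
Beatriz and Redfern and Brightwater together hold 20% + 45% + 21% = 86% of Ridgeback, so Beatriz controls Ridgeback.
Quillon and Brightwater together hold 5% + 84% = 89% of Vireo, so Beatriz controls Vireo.

Basalt Pharma AB, Brightwater Pharma KK, Caldera Pty Ltd, Larkspur Energy AG, Quillon SA, Redfern Marine Pte Ltd, Ridgeback Foods Oy, Rowan Retail plc, Vireo Holdings Oy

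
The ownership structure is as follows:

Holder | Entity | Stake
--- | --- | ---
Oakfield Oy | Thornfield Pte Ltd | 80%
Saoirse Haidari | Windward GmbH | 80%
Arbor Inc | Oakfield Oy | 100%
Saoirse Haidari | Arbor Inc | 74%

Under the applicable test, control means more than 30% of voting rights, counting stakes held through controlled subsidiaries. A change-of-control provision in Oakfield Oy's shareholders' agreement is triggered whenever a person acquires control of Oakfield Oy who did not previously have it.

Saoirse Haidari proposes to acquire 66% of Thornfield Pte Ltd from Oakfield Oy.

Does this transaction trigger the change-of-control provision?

No

The purchase adds only to Saoirse's holdings (Oakfield's stake shrinks), so Saoirse is the only person who could newly come to control Oakfield.
Saoirse holds 74% of Arbor, so Saoirse controls Arbor.
Arbor holds 100% of Oakfield, so Saoirse controls Oakfield.
So Saoirse already controls Oakfield before the transaction.
After the purchase, Saoirse holds 66% of Thornfield directly, and Oakfield's stake falls to 14%.
Saoirse controlled Oakfield already, so this is not a new person acquiring control; every other person's position is unchanged or reduced.
No new person acquires control, so the clause is not triggered.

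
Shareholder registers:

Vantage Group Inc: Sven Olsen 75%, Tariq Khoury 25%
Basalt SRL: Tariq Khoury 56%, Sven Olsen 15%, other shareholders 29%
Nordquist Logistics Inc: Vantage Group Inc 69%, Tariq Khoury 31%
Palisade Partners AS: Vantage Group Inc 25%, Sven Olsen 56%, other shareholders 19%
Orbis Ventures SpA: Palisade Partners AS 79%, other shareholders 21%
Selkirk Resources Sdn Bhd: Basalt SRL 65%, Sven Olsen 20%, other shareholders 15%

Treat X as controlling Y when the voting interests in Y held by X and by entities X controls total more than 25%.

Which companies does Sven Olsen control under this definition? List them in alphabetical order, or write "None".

Sven holds 75% of Vantage, so Sven controls Vantage.
Vantage holds 69% of Nordquist, so Sven controls Nordquist.
Vantage and Sven together hold 25% + 56% = 81% of Palisade, so Sven controls Palisade.
Palisade holds 79% of Orbis, so Sven controls Orbis.
No other company's threshold is met.

Nordquist Logistics Inc, Orbis Ventures SpA, Palisade Partners AS, Vantage Group Inc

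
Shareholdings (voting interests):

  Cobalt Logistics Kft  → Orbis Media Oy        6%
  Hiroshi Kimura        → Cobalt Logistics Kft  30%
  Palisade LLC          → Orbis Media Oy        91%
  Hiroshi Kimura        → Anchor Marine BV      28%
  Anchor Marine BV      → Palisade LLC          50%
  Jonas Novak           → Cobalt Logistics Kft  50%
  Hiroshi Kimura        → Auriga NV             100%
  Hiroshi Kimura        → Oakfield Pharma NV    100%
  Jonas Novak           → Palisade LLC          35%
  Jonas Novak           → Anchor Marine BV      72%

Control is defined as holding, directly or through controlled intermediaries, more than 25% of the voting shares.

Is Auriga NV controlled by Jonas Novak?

Jonas holds 72% of Anchor, so Jonas controls Anchor.
Jonas holds 50% of Cobalt, so Jonas controls Cobalt.
Jonas and Anchor together hold 35% + 50% = 85% of Palisade, so Jonas controls Palisade.
Cobalt and Palisade together hold 6% + 91% = 97% of Orbis, so Jonas controls Orbis.
Neither Jonas nor any entity Jonas controls holds any voting interest in Auriga.
So Jonas does not control Auriga.

No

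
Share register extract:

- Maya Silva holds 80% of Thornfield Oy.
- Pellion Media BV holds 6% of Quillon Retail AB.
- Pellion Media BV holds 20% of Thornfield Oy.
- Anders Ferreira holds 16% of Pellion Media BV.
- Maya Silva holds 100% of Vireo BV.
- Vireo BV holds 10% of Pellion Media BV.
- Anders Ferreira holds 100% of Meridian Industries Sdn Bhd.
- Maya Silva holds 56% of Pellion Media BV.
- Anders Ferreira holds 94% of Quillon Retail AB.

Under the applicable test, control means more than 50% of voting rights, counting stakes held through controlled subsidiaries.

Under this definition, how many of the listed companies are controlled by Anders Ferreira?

Anders holds 100% of Meridian, so Anders controls Meridian.
Anders holds 94% of Quillon, so Anders controls Quillon.
No other company's threshold is met.
Anders controls 2 companies.

2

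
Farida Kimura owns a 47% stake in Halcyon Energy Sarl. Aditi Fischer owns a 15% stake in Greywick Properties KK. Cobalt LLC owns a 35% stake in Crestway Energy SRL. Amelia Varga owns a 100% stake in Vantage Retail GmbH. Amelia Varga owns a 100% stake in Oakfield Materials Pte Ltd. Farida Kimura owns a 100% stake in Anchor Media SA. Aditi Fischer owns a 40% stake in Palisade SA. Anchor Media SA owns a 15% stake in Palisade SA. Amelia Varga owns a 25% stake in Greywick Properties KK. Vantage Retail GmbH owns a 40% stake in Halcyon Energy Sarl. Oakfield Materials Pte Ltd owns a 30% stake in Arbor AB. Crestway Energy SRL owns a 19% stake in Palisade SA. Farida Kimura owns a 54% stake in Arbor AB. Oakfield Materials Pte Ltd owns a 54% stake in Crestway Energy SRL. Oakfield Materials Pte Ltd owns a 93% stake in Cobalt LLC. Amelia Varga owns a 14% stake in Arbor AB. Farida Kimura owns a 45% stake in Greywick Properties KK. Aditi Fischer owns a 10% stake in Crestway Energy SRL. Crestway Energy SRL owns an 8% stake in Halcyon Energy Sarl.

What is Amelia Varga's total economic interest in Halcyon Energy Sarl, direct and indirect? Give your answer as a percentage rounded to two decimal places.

46.92%

Amelia reaches Halcyon along 3 paths.
Via Vantage: 100% × 40% = 40%.
Via Oakfield → Crestway: 100% × 54% × 8% = 4.32%.
Via Oakfield → Cobalt → Crestway: 100% × 93% × 35% × 8% = 2.604%.
Total: 40% + 4.32% + 2.604% = 46.924%.
Rounded: 46.92%.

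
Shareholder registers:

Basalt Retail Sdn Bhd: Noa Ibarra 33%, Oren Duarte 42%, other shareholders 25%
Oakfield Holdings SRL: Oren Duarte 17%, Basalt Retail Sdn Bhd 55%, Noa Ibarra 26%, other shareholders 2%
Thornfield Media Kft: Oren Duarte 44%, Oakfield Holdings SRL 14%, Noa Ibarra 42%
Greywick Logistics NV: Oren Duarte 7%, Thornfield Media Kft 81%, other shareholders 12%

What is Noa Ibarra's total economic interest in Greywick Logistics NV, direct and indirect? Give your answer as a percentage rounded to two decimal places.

Noa reaches Greywick along 3 paths.
Via Basalt → Oakfield → Thornfield: 33% × 55% × 14% × 81% = 2.05821%.
Via Oakfield → Thornfield: 26% × 14% × 81% = 2.9484%.
Via Thornfield: 42% × 81% = 34.02%.
Total: 2.05821% + 2.9484% + 34.02% = 39.02661%.
Rounded: 39.03%.

39.03%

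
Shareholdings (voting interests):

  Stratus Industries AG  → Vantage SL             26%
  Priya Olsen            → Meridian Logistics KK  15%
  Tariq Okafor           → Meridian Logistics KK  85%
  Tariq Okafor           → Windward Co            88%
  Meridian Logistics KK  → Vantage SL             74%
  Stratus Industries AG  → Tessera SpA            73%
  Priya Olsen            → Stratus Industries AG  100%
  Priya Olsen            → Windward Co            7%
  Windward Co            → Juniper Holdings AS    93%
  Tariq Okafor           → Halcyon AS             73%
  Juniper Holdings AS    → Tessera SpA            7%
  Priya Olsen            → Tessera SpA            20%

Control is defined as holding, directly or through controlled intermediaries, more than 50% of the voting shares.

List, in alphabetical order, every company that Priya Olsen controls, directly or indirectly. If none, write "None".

Priya holds 100% of Stratus, so Priya controls Stratus.
Stratus and Priya together hold 73% + 20% = 93% of Tessera, so Priya controls Tessera.
No other company's threshold is met.

Stratus Industries AG, Tessera SpA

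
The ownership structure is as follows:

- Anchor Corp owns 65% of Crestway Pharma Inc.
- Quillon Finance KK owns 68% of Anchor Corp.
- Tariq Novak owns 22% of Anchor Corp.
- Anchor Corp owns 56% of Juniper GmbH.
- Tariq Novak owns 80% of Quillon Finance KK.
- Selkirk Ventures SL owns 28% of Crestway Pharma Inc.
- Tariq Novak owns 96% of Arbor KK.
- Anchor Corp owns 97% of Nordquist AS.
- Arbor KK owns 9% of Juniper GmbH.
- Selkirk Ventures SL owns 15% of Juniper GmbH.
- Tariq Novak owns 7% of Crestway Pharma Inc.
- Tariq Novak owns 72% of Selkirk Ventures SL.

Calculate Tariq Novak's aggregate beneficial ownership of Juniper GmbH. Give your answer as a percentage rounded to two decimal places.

Tariq reaches Juniper along 4 paths.
Via Arbor: 96% × 9% = 8.64%.
Via Anchor: 22% × 56% = 12.32%.
Via Quillon → Anchor: 80% × 68% × 56% = 30.464%.
Via Selkirk: 72% × 15% = 10.8%.
Total: 8.64% + 12.32% + 30.464% + 10.8% = 62.224%.
Rounded: 62.22%.

62.22%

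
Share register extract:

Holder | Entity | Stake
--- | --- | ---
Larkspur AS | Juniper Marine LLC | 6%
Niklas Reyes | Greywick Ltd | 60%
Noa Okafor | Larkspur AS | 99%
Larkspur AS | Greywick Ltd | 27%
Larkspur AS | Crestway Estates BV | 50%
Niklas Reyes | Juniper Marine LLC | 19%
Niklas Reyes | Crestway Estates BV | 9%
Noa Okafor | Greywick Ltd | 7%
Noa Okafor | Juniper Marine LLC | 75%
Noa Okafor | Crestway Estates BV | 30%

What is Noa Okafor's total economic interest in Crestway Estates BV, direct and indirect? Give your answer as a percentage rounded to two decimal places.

79.50%

Noa reaches Crestway along 2 paths.
Via Larkspur: 99% × 50% = 49.5%.
Direct stake: 30% = 30%.
Total: 49.5% + 30% = 79.5%.
Rounded: 79.50%.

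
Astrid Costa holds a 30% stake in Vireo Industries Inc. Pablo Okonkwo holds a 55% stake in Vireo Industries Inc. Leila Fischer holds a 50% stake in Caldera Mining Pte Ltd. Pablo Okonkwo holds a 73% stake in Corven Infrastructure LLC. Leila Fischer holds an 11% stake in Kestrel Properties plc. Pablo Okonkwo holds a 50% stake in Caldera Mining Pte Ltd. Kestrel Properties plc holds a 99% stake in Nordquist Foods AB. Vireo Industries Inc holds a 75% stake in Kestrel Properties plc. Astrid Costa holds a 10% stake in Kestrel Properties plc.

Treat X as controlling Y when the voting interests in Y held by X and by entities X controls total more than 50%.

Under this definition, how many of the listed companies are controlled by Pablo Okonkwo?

4

Pablo holds 55% of Vireo, so Pablo controls Vireo.
Vireo holds 75% of Kestrel, so Pablo controls Kestrel.
Kestrel holds 99% of Nordquist, so Pablo controls Nordquist.
Pablo holds 73% of Corven, so Pablo controls Corven.
No other company's threshold is met.
Pablo controls 4 companies.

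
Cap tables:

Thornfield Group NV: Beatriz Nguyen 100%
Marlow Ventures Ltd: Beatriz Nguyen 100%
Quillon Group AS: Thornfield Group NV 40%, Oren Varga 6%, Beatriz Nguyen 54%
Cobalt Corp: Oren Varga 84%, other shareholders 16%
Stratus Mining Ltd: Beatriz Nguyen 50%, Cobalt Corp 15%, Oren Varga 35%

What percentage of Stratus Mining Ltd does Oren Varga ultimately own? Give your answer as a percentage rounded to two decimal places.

Oren reaches Stratus along 2 paths.
Via Cobalt: 84% × 15% = 12.6%.
Direct stake: 35% = 35%.
Total: 12.6% + 35% = 47.6%.
Rounded: 47.60%.

47.60%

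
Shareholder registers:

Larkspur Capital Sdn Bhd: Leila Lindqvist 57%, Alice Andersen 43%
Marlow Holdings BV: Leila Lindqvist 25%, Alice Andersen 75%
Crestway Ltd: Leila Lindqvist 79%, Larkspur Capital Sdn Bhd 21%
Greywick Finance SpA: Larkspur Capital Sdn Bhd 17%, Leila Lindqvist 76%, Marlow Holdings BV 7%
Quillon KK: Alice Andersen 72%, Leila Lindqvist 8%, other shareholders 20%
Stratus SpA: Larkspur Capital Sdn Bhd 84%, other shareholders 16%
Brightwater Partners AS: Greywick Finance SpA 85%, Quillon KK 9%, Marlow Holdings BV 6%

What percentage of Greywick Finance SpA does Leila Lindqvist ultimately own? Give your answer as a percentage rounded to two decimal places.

Leila reaches Greywick along 3 paths.
Via Larkspur: 57% × 17% = 9.69%.
Direct stake: 76% = 76%.
Via Marlow: 25% × 7% = 1.75%.
Total: 9.69% + 76% + 1.75% = 87.44%.

87.44%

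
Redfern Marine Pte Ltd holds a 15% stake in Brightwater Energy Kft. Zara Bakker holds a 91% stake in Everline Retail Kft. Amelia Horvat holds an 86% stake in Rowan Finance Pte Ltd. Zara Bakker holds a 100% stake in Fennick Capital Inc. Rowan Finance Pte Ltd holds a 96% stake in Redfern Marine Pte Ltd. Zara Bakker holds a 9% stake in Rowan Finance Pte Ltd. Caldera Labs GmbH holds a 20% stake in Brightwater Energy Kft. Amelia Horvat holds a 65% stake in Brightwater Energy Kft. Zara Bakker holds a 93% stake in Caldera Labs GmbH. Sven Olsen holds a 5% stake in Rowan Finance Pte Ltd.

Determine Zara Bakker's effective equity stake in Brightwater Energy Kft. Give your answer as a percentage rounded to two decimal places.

Zara reaches Brightwater along 2 paths.
Via Rowan → Redfern: 9% × 96% × 15% = 1.296%.
Via Caldera: 93% × 20% = 18.6%.
Total: 1.296% + 18.6% = 19.896%.
Rounded: 19.90%.

19.90%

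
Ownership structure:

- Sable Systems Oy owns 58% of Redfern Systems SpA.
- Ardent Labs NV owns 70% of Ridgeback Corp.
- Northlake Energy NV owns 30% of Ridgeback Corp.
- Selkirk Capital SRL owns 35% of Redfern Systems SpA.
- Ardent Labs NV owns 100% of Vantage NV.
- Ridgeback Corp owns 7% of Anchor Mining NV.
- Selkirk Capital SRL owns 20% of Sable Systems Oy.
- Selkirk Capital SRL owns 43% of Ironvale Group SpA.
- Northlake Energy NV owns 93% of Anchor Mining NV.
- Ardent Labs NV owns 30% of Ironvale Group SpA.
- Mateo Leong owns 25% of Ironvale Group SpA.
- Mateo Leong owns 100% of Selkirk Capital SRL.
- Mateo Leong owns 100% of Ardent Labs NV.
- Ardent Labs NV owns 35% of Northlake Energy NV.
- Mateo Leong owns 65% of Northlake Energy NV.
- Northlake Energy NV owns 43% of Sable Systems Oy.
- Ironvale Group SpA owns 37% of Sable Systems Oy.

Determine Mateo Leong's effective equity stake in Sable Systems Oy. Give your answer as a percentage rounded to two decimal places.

Mateo reaches Sable along 6 paths.
Via Northlake: 65% × 43% = 27.95%.
Via Ardent → Northlake: 100% × 35% × 43% = 15.05%.
Via Selkirk: 100% × 20% = 20%.
Via Selkirk → Ironvale: 100% × 43% × 37% = 15.91%.
Via Ironvale: 25% × 37% = 9.25%.
Via Ardent → Ironvale: 100% × 30% × 37% = 11.1%.
Total: 27.95% + 15.05% + 20% + 15.91% + 9.25% + 11.1% = 99.26%.

99.26%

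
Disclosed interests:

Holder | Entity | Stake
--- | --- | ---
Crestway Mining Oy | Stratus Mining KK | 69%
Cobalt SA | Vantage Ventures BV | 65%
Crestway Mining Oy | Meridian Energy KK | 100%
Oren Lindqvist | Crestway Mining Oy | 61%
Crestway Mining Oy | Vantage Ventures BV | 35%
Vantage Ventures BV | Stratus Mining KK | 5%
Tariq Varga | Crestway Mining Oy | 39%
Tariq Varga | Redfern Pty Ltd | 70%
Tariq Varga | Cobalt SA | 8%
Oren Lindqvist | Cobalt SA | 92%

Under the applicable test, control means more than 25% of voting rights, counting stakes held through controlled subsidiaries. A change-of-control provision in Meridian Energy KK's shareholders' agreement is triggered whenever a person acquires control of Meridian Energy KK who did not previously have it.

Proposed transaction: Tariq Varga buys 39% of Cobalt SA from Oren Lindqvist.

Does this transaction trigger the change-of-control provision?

No

The purchase adds only to Tariq's holdings (Oren's stake shrinks), so Tariq is the only person who could newly come to control Meridian.
Tariq holds 39% of Crestway, so Tariq controls Crestway.
Crestway holds 100% of Meridian, so Tariq controls Meridian.
So Tariq already controls Meridian before the transaction.
After the purchase, Tariq's direct stake in Cobalt rises to 8% + 39% = 47%, and Oren's stake falls to 53%.
Tariq controlled Meridian already, so this is not a new person acquiring control; every other person's position is unchanged or reduced.
No new person acquires control, so the clause is not triggered.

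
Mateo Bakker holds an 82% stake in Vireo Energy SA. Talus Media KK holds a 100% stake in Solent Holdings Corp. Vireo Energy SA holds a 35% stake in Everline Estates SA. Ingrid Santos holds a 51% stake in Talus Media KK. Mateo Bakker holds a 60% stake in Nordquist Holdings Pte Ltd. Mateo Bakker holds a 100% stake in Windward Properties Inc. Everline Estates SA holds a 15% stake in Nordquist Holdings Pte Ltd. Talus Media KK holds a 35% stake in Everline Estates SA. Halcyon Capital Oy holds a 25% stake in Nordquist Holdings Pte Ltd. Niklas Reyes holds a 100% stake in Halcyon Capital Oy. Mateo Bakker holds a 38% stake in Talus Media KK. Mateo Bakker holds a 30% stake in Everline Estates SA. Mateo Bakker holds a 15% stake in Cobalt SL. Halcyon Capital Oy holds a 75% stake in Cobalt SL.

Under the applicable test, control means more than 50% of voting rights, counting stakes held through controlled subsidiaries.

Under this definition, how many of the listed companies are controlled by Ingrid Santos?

2

Ingrid holds 51% of Talus, so Ingrid controls Talus.
Talus holds 100% of Solent, so Ingrid controls Solent.
No other company's threshold is met.
Ingrid controls 2 companies.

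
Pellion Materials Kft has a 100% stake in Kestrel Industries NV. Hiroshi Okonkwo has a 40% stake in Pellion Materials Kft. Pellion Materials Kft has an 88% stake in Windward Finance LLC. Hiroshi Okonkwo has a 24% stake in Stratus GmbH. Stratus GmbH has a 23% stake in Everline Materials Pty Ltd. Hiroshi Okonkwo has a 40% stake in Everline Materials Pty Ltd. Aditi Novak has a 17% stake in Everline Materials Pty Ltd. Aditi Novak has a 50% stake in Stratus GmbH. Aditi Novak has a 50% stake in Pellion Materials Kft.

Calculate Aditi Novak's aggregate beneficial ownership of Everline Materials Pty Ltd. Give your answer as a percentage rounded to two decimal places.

Aditi reaches Everline along 2 paths.
Direct stake: 17% = 17%.
Via Stratus: 50% × 23% = 11.5%.
Total: 17% + 11.5% = 28.5%.
Rounded: 28.50%.

28.50%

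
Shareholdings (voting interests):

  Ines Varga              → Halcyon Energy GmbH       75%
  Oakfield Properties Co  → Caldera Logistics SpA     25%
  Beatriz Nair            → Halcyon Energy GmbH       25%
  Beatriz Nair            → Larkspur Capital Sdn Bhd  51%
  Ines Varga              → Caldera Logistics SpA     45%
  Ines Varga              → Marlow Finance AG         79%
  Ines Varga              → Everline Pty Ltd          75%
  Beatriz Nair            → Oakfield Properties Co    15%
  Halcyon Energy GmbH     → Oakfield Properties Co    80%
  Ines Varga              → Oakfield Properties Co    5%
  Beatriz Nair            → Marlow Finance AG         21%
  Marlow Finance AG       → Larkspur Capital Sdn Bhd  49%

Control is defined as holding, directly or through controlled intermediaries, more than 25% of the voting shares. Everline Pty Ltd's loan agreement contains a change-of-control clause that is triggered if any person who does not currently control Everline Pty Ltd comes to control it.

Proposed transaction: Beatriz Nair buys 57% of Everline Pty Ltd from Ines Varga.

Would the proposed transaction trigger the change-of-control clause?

The purchase adds only to Beatriz's holdings (Ines's stake shrinks), so Beatriz is the only person who could newly come to control Everline.
Beatriz holds 51% of Larkspur, so Beatriz controls Larkspur.
Neither Beatriz nor any entity Beatriz controls holds any voting interest in Everline.
So before the transaction, Beatriz does not control Everline.
After the purchase, Beatriz holds 57% of Everline directly, and Ines's stake falls to 18%.
Beatriz holds 57% of Everline, so Beatriz controls Everline.
Beatriz did not control Everline before and does after, so the clause is triggered.

Yes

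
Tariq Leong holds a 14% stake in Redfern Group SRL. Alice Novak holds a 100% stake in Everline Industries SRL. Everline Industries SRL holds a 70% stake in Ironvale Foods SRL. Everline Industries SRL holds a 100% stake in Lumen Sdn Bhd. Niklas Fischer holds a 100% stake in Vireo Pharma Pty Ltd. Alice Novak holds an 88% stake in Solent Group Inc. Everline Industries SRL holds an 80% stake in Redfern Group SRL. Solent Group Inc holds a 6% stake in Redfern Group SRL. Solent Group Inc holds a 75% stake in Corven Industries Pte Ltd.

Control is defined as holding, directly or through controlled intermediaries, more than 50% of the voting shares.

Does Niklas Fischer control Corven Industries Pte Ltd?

Niklas holds 100% of Vireo, so Niklas controls Vireo.
Neither Niklas nor any entity Niklas controls holds any voting interest in Corven.
So Niklas does not control Corven.

No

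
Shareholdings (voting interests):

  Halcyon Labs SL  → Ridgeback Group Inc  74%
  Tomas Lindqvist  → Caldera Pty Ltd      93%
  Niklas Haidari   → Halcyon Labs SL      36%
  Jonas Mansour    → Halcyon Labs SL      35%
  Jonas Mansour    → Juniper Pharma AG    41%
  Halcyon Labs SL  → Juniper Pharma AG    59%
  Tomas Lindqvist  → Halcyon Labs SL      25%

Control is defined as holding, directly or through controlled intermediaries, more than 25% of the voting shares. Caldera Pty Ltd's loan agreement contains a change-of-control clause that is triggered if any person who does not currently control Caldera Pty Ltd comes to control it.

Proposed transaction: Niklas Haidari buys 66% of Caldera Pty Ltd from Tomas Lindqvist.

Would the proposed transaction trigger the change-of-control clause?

Yes

The purchase adds only to Niklas's holdings (Tomas's stake shrinks), so Niklas is the only person who could newly come to control Caldera.
Niklas holds 36% of Halcyon, so Niklas controls Halcyon.
Halcyon holds 59% of Juniper, so Niklas controls Juniper.
Halcyon holds 74% of Ridgeback, so Niklas controls Ridgeback.
Neither Niklas nor any entity Niklas controls holds any voting interest in Caldera.
So before the transaction, Niklas does not control Caldera.
After the purchase, Niklas holds 66% of Caldera directly, and Tomas's stake falls to 27%.
Niklas holds 66% of Caldera, so Niklas controls Caldera.
Niklas did not control Caldera before and does after, so the clause is triggered.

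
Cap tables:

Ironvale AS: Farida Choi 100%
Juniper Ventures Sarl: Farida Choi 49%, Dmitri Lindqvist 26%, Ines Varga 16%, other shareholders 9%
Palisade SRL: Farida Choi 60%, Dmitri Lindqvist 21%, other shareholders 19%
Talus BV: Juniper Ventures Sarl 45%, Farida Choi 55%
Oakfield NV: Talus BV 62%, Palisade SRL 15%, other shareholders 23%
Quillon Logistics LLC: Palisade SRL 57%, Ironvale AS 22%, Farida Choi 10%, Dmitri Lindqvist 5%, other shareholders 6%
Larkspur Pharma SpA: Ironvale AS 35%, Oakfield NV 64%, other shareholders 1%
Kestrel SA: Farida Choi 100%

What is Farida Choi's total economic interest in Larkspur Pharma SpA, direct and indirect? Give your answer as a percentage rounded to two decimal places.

Farida reaches Larkspur along 4 paths.
Via Ironvale: 100% × 35% = 35%.
Via Juniper → Talus → Oakfield: 49% × 45% × 62% × 64% = 8.74944%.
Via Talus → Oakfield: 55% × 62% × 64% = 21.824%.
Via Palisade → Oakfield: 60% × 15% × 64% = 5.76%.
Total: 35% + 8.74944% + 21.824% + 5.76% = 71.33344%.
Rounded: 71.33%.

71.33%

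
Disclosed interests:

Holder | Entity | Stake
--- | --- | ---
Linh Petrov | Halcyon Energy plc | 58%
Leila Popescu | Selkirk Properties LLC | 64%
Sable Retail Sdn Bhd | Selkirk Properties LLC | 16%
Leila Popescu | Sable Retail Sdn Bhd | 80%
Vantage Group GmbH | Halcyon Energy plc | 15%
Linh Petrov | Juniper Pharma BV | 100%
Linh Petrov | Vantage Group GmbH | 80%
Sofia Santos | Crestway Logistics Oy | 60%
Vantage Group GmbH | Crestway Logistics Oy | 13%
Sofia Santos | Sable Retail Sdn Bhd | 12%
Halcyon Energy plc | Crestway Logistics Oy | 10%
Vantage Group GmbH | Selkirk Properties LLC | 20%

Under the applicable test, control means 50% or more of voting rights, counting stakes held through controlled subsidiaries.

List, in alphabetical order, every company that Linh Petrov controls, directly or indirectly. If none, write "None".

Halcyon Energy plc, Juniper Pharma BV, Vantage Group GmbH

Linh holds 80% of Vantage, so Linh controls Vantage.
Linh and Vantage together hold 58% + 15% = 73% of Halcyon, so Linh controls Halcyon.
Linh holds 100% of Juniper, so Linh controls Juniper.
No other company's threshold is met.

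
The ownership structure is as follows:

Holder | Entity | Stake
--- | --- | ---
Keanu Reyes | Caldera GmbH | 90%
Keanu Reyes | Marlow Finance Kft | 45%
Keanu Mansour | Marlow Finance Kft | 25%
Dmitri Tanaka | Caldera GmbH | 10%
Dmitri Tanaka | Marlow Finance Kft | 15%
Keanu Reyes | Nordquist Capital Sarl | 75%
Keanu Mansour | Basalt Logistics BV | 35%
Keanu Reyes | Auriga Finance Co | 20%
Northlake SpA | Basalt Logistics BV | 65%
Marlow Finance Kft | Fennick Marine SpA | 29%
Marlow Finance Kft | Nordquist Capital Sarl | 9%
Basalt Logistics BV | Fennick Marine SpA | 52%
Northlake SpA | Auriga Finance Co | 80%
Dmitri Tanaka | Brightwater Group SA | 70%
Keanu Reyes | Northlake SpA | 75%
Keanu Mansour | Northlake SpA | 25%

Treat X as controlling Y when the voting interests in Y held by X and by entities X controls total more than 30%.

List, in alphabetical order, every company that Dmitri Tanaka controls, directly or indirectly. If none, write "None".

Dmitri holds 70% of Brightwater, so Dmitri controls Brightwater.
No other company's threshold is met.

Brightwater Group SA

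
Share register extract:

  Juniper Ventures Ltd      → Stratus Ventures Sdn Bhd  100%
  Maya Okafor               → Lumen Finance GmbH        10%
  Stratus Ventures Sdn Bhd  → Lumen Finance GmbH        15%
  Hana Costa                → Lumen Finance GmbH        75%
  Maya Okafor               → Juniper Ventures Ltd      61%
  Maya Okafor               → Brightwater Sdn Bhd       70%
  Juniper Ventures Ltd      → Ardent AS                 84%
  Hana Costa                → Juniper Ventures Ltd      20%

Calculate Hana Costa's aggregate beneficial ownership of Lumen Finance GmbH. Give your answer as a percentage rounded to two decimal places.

78.00%

Hana reaches Lumen along 2 paths.
Direct stake: 75% = 75%.
Via Juniper → Stratus: 20% × 100% × 15% = 3%.
Total: 75% + 3% = 78%.
Rounded: 78.00%.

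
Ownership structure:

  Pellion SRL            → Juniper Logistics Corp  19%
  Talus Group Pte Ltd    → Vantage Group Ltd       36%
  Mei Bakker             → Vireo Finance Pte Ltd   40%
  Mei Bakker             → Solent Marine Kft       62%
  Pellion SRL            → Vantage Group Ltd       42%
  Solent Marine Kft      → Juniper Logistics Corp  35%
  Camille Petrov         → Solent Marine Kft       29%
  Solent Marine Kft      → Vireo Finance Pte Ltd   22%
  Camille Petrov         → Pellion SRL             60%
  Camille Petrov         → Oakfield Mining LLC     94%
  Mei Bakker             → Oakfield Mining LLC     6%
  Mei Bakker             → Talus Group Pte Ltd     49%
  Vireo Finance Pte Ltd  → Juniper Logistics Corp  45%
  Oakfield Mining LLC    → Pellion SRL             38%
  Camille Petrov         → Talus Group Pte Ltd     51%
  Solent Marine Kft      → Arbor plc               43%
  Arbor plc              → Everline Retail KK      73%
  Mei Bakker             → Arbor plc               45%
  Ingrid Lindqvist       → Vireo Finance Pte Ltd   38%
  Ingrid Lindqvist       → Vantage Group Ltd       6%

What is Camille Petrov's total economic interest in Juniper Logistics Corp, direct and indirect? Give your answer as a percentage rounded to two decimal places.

31.21%

Camille reaches Juniper along 4 paths.
Via Oakfield → Pellion: 94% × 38% × 19% = 6.7868%.
Via Pellion: 60% × 19% = 11.4%.
Via Solent: 29% × 35% = 10.15%.
Via Solent → Vireo: 29% × 22% × 45% = 2.871%.
Total: 6.7868% + 11.4% + 10.15% + 2.871% = 31.2078%.
Rounded: 31.21%.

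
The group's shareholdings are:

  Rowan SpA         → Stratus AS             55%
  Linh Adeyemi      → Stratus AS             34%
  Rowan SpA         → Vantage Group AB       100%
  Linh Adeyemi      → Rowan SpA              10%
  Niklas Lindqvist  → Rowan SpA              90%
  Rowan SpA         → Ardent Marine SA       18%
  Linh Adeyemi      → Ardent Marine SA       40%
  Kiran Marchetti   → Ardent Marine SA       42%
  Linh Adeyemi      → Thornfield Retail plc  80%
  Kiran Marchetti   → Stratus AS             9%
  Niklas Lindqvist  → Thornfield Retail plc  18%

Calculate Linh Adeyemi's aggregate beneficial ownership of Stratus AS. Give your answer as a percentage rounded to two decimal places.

Linh reaches Stratus along 2 paths.
Direct stake: 34% = 34%.
Via Rowan: 10% × 55% = 5.5%.
Total: 34% + 5.5% = 39.5%.
Rounded: 39.50%.

39.50%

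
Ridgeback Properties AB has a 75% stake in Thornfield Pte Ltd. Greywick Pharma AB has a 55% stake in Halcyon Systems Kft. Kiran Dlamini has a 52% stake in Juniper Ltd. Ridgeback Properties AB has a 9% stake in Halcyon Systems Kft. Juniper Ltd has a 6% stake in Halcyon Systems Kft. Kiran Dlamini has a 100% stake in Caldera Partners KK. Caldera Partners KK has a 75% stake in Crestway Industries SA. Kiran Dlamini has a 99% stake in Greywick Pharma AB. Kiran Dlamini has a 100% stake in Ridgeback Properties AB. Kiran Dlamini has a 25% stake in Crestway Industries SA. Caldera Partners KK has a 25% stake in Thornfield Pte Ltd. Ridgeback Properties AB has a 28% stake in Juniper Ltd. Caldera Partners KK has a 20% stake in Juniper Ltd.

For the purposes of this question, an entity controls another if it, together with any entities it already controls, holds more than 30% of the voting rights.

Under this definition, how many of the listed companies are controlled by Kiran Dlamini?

7

Kiran holds 99% of Greywick, so Kiran controls Greywick.
Kiran holds 100% of Caldera, so Kiran controls Caldera.
Kiran holds 100% of Ridgeback, so Kiran controls Ridgeback.
Caldera and Ridgeback and Kiran together hold 20% + 28% + 52% = 100% of Juniper, so Kiran controls Juniper.
Greywick and Juniper and Ridgeback together hold 55% + 6% + 9% = 70% of Halcyon, so Kiran controls Halcyon.
Ridgeback and Caldera together hold 75% + 25% = 100% of Thornfield, so Kiran controls Thornfield.
Caldera and Kiran together hold 75% + 25% = 100% of Crestway, so Kiran controls Crestway.
Kiran controls 7 companies.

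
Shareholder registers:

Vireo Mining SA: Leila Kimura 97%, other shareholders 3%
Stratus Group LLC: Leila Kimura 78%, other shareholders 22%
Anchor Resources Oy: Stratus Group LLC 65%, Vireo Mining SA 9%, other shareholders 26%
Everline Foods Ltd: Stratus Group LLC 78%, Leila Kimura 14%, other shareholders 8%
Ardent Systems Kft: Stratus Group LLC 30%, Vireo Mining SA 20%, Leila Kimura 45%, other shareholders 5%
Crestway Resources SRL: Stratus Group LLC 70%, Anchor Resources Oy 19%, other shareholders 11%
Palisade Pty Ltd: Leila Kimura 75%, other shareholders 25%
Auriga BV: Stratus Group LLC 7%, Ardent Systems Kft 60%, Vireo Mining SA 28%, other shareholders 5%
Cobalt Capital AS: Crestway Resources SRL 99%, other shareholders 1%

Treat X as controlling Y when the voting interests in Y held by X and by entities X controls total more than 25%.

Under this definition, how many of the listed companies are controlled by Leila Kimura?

Leila holds 97% of Vireo, so Leila controls Vireo.
Leila holds 78% of Stratus, so Leila controls Stratus.
Stratus and Vireo together hold 65% + 9% = 74% of Anchor, so Leila controls Anchor.
Stratus and Leila together hold 78% + 14% = 92% of Everline, so Leila controls Everline.
Stratus and Vireo and Leila together hold 30% + 20% + 45% = 95% of Ardent, so Leila controls Ardent.
Stratus and Anchor together hold 70% + 19% = 89% of Crestway, so Leila controls Crestway.
Leila holds 75% of Palisade, so Leila controls Palisade.
Stratus and Ardent and Vireo together hold 7% + 60% + 28% = 95% of Auriga, so Leila controls Auriga.
Crestway holds 99% of Cobalt, so Leila controls Cobalt.
Leila controls 9 companies.

9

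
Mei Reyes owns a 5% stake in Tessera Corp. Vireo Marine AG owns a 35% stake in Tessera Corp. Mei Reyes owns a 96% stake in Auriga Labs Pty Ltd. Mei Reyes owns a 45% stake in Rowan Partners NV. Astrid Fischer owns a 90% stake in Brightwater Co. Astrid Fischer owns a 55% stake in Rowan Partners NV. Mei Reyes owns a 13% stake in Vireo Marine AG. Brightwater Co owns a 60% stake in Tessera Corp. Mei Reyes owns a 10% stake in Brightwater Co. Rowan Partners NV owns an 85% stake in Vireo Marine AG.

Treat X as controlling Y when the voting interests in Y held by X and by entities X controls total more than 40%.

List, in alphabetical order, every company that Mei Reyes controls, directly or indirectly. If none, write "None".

Auriga Labs Pty Ltd, Rowan Partners NV, Vireo Marine AG

Mei holds 45% of Rowan, so Mei controls Rowan.
Mei and Rowan together hold 13% + 85% = 98% of Vireo, so Mei controls Vireo.
Mei holds 96% of Auriga, so Mei controls Auriga.
No other company's threshold is met.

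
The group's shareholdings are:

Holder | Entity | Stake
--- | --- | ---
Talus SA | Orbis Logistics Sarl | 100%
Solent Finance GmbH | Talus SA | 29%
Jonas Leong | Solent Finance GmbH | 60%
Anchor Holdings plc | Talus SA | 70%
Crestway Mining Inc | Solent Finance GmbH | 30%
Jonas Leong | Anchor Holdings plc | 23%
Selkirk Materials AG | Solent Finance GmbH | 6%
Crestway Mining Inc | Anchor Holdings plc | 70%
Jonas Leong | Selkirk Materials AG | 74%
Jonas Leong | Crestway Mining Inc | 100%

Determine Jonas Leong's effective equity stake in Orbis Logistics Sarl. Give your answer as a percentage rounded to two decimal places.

92.49%

Jonas reaches Orbis along 5 paths.
Via Anchor → Talus: 23% × 70% × 100% = 16.1%.
Via Crestway → Anchor → Talus: 100% × 70% × 70% × 100% = 49%.
Via Selkirk → Solent → Talus: 74% × 6% × 29% × 100% = 1.2876%.
Via Solent → Talus: 60% × 29% × 100% = 17.4%.
Via Crestway → Solent → Talus: 100% × 30% × 29% × 100% = 8.7%.
Total: 16.1% + 49% + 1.2876% + 17.4% + 8.7% = 92.4876%.
Rounded: 92.49%.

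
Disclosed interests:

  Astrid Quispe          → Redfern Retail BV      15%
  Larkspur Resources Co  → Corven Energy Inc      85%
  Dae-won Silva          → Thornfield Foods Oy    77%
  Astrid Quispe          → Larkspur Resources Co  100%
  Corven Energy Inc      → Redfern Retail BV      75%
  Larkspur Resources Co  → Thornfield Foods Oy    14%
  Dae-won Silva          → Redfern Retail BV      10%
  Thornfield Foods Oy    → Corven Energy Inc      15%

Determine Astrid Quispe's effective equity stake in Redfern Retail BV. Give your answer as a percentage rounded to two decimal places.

80.33%

Astrid reaches Redfern along 3 paths.
Direct stake: 15% = 15%.
Via Larkspur → Corven: 100% × 85% × 75% = 63.75%.
Via Larkspur → Thornfield → Corven: 100% × 14% × 15% × 75% = 1.575%.
Total: 15% + 63.75% + 1.575% = 80.325%.
Rounded: 80.33%.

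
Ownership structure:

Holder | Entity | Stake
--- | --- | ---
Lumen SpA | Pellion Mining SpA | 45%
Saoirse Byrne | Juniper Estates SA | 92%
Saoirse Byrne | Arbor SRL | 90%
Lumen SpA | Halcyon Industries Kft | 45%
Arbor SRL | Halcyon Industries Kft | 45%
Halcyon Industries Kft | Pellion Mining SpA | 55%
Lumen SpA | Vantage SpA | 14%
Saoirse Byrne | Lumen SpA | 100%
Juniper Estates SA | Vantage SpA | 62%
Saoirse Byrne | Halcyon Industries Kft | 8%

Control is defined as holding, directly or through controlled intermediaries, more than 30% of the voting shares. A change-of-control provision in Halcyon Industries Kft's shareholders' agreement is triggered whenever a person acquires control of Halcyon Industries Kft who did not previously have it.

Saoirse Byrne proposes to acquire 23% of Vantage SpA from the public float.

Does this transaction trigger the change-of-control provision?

No

The purchase changes only Saoirse's holdings, so Saoirse is the only person who could newly come to control Halcyon.
Saoirse holds 100% of Lumen, so Saoirse controls Lumen.
Saoirse holds 90% of Arbor, so Saoirse controls Arbor.
Lumen and Saoirse and Arbor together hold 45% + 8% + 45% = 98% of Halcyon, so Saoirse controls Halcyon.
So Saoirse already controls Halcyon before the transaction.
After the purchase, Saoirse holds 23% of Vantage directly.
Saoirse controlled Halcyon already, so this is not a new person acquiring control; every other person's position is unchanged or reduced.
No new person acquires control, so the clause is not triggered.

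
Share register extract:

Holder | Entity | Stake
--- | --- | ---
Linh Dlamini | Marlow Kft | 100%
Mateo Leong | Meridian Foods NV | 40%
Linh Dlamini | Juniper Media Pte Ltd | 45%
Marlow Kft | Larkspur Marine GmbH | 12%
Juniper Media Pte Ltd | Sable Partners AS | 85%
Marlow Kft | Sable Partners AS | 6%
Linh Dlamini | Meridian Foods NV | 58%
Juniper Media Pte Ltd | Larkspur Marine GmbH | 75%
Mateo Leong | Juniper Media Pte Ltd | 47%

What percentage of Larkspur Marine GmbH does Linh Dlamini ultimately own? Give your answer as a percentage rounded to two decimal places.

Linh reaches Larkspur along 2 paths.
Via Juniper: 45% × 75% = 33.75%.
Via Marlow: 100% × 12% = 12%.
Total: 33.75% + 12% = 45.75%.

45.75%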